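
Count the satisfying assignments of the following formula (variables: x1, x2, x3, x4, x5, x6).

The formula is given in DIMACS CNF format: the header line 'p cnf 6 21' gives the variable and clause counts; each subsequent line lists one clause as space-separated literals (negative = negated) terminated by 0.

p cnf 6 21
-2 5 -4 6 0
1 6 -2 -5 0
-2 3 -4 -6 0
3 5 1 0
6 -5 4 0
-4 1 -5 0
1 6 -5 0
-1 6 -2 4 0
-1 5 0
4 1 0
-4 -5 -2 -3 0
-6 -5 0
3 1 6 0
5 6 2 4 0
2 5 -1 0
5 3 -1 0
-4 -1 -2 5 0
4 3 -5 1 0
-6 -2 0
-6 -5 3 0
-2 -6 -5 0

There are 2^6 = 64 truth assignments over (x1, x2, x3, x4, x5, x6).
Split on x3. With x3 = True, the clauses containing x3 are satisfied and ¬x3 drops from the rest; 3 of the 2^5 = 32 assignments to the other variables satisfy what remains.
With x3 = False, by the same count on the reduced clause set, 2 assignments work.
Total: 3 + 2 = 5.

5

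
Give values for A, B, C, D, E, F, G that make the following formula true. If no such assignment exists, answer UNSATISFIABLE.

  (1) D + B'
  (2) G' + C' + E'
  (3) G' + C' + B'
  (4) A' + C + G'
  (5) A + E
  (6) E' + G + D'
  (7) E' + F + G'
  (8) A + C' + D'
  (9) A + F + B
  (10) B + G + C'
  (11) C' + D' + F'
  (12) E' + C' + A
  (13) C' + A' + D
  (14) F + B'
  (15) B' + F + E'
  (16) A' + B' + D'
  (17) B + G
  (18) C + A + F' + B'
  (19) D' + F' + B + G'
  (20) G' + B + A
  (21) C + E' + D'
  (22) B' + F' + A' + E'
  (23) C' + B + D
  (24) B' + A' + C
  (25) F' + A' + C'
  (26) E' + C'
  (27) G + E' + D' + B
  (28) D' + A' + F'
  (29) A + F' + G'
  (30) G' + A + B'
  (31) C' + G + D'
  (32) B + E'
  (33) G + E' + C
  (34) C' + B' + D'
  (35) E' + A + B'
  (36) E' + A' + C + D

Branch on D: set D = 1.
Branch on A: set A = 1.
Unit clause (B') forces B = 0.
Unit clause (G) forces G = 1.
Unit clause (C) forces C = 1.
Unit clause (E') forces E = 0.
Unit clause (F') forces F = 0.
Every clause now holds.

A=1,  B=0,  C=1,  D=1,  E=0,  F=0,  G=1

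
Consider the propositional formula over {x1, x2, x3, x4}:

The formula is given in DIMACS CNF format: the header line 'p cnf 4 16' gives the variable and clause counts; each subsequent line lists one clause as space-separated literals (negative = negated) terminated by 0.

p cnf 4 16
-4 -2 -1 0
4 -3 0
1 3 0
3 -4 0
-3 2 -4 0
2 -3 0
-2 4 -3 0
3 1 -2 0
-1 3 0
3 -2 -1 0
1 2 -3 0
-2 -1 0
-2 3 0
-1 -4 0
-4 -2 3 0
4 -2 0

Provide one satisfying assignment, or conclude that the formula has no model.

Case x4 = True:
Unit clause (x3) forces x3 = True.
Unit clause (x2) forces x2 = True.
Unit clause (¬x1) forces x1 = False.
Every clause now holds.

x1: False, x2: True, x3: True, x4: True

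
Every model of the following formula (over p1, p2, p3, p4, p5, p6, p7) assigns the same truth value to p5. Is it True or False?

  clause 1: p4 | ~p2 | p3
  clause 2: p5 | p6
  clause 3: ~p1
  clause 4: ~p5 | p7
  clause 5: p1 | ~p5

False

Suppose p5 = 1.
The clause (~p1) is unit, so p1 = 0.
Now (p1) is unsatisfied and unit — conflict.
So every satisfying assignment has p5 = False.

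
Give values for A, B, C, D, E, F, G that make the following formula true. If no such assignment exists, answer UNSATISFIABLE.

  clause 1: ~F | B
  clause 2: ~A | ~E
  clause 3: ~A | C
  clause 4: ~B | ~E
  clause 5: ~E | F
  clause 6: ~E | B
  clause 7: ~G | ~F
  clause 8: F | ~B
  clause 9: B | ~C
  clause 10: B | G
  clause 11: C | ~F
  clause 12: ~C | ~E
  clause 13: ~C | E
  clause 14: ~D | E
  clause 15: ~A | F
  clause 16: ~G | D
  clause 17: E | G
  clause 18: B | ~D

UNSATISFIABLE

Try F = 0.
Unit clause (~E) forces E = 0.
Unit clause (~B) forces B = 0.
Unit clause (~C) forces C = 0.
Unit clause (~A) forces A = 0.
Unit clause (G) forces G = 1.
Unit clause (~D) forces D = 0.
But (D) is also a unit clause — contradiction.
So F must be the other value — set F = 1.
Unit clause (B) forces B = 1.
Unit clause (~E) forces E = 0.
Unit clause (~G) forces G = 0.
But (G) is also a unit clause — contradiction.
Neither F = 1 nor F = 0 works.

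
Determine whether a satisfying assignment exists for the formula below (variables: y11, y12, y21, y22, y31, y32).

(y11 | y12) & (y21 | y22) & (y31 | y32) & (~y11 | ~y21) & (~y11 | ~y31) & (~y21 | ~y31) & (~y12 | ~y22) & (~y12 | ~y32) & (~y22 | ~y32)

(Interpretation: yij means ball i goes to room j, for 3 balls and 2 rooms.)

Branch on y11: set y11 = 1.
The clause (~y21) is unit, so y21 = 0.
The clause (y22) is unit, so y22 = 1.
The clause (~y31) is unit, so y31 = 0.
The clause (y32) is unit, so y32 = 1.
That conflicts with the unit clause (~y32).
So y11 must be the other value — set y11 = 0.
The clause (y12) is unit, so y12 = 1.
The clause (~y22) is unit, so y22 = 0.
The clause (y21) is unit, so y21 = 1.
The clause (~y31) is unit, so y31 = 0.
The clause (y32) is unit, so y32 = 1.
That conflicts with the unit clause (~y32).
Neither y11 = 1 nor y11 = 0 works.
No assignment satisfies every clause.

Unsatisfiable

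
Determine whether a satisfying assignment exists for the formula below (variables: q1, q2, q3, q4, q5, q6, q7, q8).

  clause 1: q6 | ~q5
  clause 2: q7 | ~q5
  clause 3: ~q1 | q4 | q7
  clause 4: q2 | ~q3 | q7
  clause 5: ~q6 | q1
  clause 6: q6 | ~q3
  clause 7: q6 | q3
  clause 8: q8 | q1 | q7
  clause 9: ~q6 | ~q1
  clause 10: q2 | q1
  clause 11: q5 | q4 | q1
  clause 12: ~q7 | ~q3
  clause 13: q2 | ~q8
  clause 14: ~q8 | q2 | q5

No, unsatisfiable

Case q6 = 1:
Unit clause (q1) forces q1 = 1.
But (~q1) is also a unit clause — contradiction.
Undo q6 and try q6 = 0.
Unit clause (~q5) forces q5 = 0.
Unit clause (~q3) forces q3 = 0.
But (q3) is also a unit clause — contradiction.
Either choice for q6 ends in contradiction.
No assignment satisfies every clause.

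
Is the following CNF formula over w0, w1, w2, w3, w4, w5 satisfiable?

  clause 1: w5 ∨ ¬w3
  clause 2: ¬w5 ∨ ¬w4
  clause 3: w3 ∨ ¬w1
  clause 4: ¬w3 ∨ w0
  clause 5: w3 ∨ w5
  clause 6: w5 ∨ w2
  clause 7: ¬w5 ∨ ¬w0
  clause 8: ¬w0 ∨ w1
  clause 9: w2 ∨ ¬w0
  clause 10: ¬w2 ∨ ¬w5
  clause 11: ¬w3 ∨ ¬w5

Yes, satisfiable

Suppose w5 = True.
Unit clause (¬w4) forces w4 = False.
Unit clause (¬w0) forces w0 = False.
Unit clause (¬w3) forces w3 = False.
Unit clause (¬w1) forces w1 = False.
Unit clause (¬w2) forces w2 = False.
All clauses are satisfied.
A satisfying assignment: w0: False,  w1: False,  w2: False,  w3: False,  w4: False,  w5: True.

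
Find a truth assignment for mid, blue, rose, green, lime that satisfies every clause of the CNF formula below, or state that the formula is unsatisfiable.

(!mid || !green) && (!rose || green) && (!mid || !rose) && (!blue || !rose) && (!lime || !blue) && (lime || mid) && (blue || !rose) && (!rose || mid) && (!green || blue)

mid ↦ false, blue ↦ false, rose ↦ false, green ↦ false, lime ↦ true

Suppose mid = false.
(lime) alone gives lime = true.
(!blue) alone gives blue = false.
(!rose) alone gives rose = false.
(!green) alone gives green = false.
Every clause now holds.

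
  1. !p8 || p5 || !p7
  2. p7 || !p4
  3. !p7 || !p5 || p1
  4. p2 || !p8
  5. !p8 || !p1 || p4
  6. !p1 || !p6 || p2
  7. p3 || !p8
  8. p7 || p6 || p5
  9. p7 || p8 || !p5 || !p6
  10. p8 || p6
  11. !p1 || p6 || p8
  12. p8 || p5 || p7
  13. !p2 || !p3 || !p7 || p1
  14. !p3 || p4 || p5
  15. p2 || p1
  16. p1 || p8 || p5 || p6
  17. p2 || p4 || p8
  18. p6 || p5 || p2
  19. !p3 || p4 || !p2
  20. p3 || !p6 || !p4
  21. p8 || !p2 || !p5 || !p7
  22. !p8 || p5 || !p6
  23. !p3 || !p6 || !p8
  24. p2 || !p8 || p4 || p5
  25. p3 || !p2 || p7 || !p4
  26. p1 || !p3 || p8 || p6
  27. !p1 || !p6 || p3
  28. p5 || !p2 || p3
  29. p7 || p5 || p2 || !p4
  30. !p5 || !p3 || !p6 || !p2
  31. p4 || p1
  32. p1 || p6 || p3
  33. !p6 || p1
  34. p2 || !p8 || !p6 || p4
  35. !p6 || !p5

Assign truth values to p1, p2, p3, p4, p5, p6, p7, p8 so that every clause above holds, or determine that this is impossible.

Case p7 = true:
Case p8 = false:
From the singleton clause (p6), p6 = true.
From the singleton clause (p1), p1 = true.
From the singleton clause (p2), p2 = true.
From the singleton clause (!p5), p5 = false.
From the singleton clause (p3), p3 = true.
From the singleton clause (p4), p4 = true.
This assignment satisfies each clause.

p1=true; p2=true; p3=true; p4=true; p5=false; p6=true; p7=true; p8=false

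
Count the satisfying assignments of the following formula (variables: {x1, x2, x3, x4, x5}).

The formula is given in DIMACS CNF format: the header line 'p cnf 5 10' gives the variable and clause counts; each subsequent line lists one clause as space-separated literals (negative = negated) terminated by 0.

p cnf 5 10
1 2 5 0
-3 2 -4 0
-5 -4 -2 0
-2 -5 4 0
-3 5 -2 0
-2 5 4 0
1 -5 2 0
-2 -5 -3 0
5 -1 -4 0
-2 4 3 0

There are 2^5 = 32 truth assignments over (x1, x2, x3, x4, x5).
Split on x4. With x4 = True, the clauses containing x4 are satisfied and ¬x4 drops from the rest; 2 of the 2^4 = 16 assignments to the other variables satisfy what remains.
With x4 = False, by the same count on the reduced clause set, 4 assignments work.
(One model: x1=F, x2=T, x3=F, x4=T, x5=F.)
Total: 2 + 4 = 6.

6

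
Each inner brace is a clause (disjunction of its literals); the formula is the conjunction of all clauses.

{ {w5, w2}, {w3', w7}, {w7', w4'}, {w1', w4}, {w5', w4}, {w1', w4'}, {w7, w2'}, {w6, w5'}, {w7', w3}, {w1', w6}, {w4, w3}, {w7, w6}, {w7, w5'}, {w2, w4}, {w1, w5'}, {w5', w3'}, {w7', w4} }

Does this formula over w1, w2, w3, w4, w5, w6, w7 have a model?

Case w5 = 1:
Unit clause (w4) forces w4 = 1.
Unit clause (w7') forces w7 = 0.
That conflicts with the unit clause (w7).
So w5 must be the other value — set w5 = 0.
Unit clause (w2) forces w2 = 1.
Unit clause (w7) forces w7 = 1.
Unit clause (w4') forces w4 = 0.
That conflicts with the unit clause (w4).
Either choice for w5 ends in contradiction.
No assignment satisfies every clause.

Unsatisfiable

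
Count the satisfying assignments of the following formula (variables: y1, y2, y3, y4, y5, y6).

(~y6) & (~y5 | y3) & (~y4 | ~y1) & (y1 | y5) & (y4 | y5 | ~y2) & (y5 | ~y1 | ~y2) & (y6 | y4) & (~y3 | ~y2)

1

There are 2^6 = 64 truth assignments over (y1, y2, y3, y4, y5, y6).
Split on y4. With y4 = 1, the clauses containing y4 are satisfied and ~y4 drops from the rest; 1 of the 2^5 = 32 assignments to the other variables satisfy what remains.
With y4 = 0, by the same count on the reduced clause set, 0 assignments work.
(One model: y1=F, y2=F, y3=T, y4=T, y5=T, y6=F.)
Total: 1 + 0 = 1.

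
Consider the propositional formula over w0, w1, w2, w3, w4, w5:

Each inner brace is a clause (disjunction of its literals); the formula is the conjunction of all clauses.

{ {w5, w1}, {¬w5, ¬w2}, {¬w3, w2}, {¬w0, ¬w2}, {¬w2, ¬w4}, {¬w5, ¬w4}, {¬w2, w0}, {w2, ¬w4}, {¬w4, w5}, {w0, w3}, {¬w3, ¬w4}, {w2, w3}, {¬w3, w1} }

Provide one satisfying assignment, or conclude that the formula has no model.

Suppose w5 = True.
Unit clause (¬w2) forces w2 = False.
Unit clause (¬w3) forces w3 = False.
That conflicts with the unit clause (w3).
Undo w5 and try w5 = False.
Unit clause (w1) forces w1 = True.
Unit clause (¬w4) forces w4 = False.
Suppose w3 = False.
Unit clause (w0) forces w0 = True.
Unit clause (¬w2) forces w2 = False.
That conflicts with the unit clause (w2).
Undo w3 and try w3 = True.
Unit clause (w2) forces w2 = True.
Unit clause (¬w0) forces w0 = False.
That conflicts with the unit clause (w0).
Either choice for w3 ends in contradiction.
Either choice for w5 ends in contradiction.

UNSATISFIABLE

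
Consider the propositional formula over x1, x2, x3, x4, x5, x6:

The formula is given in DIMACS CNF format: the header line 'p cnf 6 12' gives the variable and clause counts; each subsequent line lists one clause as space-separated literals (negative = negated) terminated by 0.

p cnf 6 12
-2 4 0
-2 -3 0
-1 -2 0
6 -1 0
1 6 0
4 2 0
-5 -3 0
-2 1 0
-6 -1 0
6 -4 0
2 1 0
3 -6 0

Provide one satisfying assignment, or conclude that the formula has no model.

UNSATISFIABLE

Suppose x2 = False.
The clause (x4) is unit, so x4 = True.
The clause (x6) is unit, so x6 = True.
The clause (¬x1) is unit, so x1 = False.
That conflicts with the unit clause (x1).
So x2 must be the other value — set x2 = True.
The clause (x4) is unit, so x4 = True.
The clause (¬x3) is unit, so x3 = False.
The clause (¬x1) is unit, so x1 = False.
That conflicts with the unit clause (x1).
Either choice for x2 ends in contradiction.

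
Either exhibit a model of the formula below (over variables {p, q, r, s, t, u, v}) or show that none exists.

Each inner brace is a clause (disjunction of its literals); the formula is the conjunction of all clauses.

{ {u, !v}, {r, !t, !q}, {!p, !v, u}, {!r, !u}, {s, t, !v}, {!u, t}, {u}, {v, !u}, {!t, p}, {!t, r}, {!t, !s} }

UNSATISFIABLE

(u) alone gives u = true.
(!r) alone gives r = false.
(t) alone gives t = true.
But (!t) is also a unit clause — contradiction.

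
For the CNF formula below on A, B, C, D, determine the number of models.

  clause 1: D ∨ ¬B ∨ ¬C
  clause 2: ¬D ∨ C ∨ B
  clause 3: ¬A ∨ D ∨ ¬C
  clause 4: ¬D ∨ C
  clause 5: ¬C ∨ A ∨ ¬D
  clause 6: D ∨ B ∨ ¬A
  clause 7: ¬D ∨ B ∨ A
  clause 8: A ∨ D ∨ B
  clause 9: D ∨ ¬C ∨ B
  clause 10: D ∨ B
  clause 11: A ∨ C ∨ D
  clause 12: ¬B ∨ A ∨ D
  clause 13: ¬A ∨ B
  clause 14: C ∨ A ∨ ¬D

There are 2^4 = 16 truth assignments over (A, B, C, D).
Split on C. With C = True, the clauses containing C are satisfied and ¬C drops from the rest; 1 of the 2^3 = 8 assignments to the other variables satisfy what remains.
With C = False, by the same count on the reduced clause set, 1 assignment works.
(One model: A=T, B=T, C=F, D=F.)
Total: 1 + 1 = 2.

2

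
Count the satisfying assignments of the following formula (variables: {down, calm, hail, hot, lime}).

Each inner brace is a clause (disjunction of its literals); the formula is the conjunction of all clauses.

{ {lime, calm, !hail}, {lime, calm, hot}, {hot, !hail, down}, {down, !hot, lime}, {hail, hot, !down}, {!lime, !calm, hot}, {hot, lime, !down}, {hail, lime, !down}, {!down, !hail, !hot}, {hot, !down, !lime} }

There are 2^5 = 32 truth assignments over (down, calm, hail, hot, lime).
Split on lime. With lime = true, the clauses containing lime are satisfied and !lime drops from the rest; 7 of the 2^4 = 16 assignments to the other variables satisfy what remains.
With lime = false, by the same count on the reduced clause set, 1 assignment works.
Total: 7 + 1 = 8.

8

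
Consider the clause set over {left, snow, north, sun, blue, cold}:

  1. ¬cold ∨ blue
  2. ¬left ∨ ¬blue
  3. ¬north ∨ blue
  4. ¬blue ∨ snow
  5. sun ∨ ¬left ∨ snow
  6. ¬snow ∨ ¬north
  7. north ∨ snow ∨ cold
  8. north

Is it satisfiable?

From the singleton clause (north), north = True.
From the singleton clause (blue), blue = True.
From the singleton clause (¬left), left = False.
From the singleton clause (snow), snow = True.
But (¬snow) is also a unit clause — contradiction.
No assignment satisfies every clause.

No, unsatisfiable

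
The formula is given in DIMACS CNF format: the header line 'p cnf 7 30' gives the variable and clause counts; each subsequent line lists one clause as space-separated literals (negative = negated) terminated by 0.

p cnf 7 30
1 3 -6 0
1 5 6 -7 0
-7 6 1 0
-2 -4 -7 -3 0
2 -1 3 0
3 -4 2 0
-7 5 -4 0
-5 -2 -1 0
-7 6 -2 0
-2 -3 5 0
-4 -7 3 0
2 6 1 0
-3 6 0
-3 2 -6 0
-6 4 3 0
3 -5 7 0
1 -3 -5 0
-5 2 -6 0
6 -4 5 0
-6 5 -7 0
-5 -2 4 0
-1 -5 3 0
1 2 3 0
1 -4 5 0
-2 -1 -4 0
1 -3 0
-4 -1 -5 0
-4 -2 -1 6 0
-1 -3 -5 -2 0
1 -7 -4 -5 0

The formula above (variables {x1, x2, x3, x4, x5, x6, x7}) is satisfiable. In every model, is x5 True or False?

Suppose x5 = True.
Suppose x2 = False.
The clause (¬x6) is unit, so x6 = False.
The clause (x1) is unit, so x1 = True.
The clause (x3) is unit, so x3 = True.
That conflicts with the unit clause (¬x3).
Backtrack on x2: now try x2 = True.
The clause (¬x1) is unit, so x1 = False.
The clause (¬x3) is unit, so x3 = False.
The clause (¬x6) is unit, so x6 = False.
The clause (¬x7) is unit, so x7 = False.
That conflicts with the unit clause (x7).
Either choice for x2 ends in contradiction.
So every satisfying assignment has x5 = False.

False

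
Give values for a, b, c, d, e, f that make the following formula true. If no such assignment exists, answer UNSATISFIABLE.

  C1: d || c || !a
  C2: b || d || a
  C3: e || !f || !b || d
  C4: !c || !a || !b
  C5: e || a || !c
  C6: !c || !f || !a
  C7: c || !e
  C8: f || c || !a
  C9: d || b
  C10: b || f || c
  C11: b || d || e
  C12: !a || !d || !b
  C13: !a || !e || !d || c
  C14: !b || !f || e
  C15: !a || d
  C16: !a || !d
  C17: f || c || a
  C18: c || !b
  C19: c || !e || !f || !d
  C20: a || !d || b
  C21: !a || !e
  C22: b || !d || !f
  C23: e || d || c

Branch on c: set c = true.
Branch on a: set a = false.
Unit clause (e) forces e = true.
Branch on b: set b = true.
Every clause is now satisfied; d, f are unconstrained.

a: false, b: true, c: true, d: false, e: true, f: false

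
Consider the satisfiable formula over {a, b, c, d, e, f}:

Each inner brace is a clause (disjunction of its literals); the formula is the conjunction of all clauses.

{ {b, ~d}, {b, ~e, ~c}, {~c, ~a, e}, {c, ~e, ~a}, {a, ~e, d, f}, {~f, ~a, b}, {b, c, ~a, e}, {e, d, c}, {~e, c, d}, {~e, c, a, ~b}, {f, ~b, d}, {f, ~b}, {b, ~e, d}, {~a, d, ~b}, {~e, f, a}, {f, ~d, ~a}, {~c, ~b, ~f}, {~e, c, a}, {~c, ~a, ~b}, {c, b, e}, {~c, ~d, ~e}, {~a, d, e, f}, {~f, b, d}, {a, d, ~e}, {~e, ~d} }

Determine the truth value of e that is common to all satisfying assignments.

Suppose e = 1.
(~d) alone gives d = 0.
(c) alone gives c = 1.
(b) alone gives b = 1.
(f) alone gives f = 1.
That conflicts with the unit clause (~f).
So every satisfying assignment has e = False.

False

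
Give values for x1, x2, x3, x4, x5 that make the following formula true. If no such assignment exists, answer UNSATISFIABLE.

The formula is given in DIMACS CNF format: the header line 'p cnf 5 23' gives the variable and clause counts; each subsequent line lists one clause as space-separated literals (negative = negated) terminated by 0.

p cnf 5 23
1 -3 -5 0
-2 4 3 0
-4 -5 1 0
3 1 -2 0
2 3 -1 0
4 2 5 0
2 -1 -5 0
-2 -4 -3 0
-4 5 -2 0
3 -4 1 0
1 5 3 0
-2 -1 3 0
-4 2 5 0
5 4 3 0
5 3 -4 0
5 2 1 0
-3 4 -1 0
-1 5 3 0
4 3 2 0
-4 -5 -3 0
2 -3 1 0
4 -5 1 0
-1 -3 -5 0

Suppose x1 = False.
Suppose x3 = True.
Unit clause (¬x5) forces x5 = False.
Unit clause (x2) forces x2 = True.
Unit clause (¬x4) forces x4 = False.
Every clause now holds.

x1 ↦ False; x2 ↦ True; x3 ↦ True; x4 ↦ False; x5 ↦ False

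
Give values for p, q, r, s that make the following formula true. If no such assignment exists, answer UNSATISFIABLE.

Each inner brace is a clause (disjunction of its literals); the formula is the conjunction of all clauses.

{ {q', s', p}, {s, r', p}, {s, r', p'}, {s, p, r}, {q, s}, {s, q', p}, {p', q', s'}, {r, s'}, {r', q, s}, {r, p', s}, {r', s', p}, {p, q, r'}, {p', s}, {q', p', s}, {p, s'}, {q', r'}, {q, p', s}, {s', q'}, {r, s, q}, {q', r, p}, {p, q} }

p: 1; q: 0; r: 1; s: 1

Suppose q = 0.
(s) alone gives s = 1.
(r) alone gives r = 1.
(p) alone gives p = 1.
This assignment satisfies each clause.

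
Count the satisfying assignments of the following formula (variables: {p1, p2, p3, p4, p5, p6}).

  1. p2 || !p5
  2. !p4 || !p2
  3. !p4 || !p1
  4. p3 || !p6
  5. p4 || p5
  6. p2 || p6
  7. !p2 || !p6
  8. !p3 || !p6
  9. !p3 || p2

There are 2^6 = 64 truth assignments over (p1, p2, p3, p4, p5, p6).
Split on p3. With p3 = true, the clauses containing p3 are satisfied and !p3 drops from the rest; 2 of the 2^5 = 32 assignments to the other variables satisfy what remains.
With p3 = false, by the same count on the reduced clause set, 2 assignments work.
(One model: p1=F, p2=T, p3=F, p4=F, p5=T, p6=F.)
Total: 2 + 2 = 4.

4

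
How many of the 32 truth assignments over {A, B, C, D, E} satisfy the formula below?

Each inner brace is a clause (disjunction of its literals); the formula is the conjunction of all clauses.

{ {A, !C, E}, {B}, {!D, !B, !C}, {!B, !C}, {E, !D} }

There are 2^5 = 32 truth assignments over (A, B, C, D, E).
Split on E. With E = true, the clauses containing E are satisfied and !E drops from the rest; 4 of the 2^4 = 16 assignments to the other variables satisfy what remains.
With E = false, by the same count on the reduced clause set, 2 assignments work.
(One model: A=F, B=T, C=F, D=F, E=F.)
Total: 4 + 2 = 6.

6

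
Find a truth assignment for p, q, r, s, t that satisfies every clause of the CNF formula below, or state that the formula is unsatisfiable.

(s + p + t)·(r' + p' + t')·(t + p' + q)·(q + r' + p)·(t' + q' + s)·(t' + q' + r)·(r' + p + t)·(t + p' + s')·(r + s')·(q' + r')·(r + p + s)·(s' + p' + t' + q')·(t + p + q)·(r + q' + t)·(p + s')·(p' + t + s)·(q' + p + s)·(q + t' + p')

UNSATISFIABLE

Try r = 1.
The clause (q') is unit, so q = 0.
The clause (p) is unit, so p = 1.
The clause (t') is unit, so t = 0.
Now (t) is unsatisfied and unit — conflict.
Undo r and try r = 0.
The clause (s') is unit, so s = 0.
The clause (p) is unit, so p = 1.
The clause (t) is unit, so t = 1.
The clause (q') is unit, so q = 0.
Now (q) is unsatisfied and unit — conflict.
Both values of r lead to a conflict.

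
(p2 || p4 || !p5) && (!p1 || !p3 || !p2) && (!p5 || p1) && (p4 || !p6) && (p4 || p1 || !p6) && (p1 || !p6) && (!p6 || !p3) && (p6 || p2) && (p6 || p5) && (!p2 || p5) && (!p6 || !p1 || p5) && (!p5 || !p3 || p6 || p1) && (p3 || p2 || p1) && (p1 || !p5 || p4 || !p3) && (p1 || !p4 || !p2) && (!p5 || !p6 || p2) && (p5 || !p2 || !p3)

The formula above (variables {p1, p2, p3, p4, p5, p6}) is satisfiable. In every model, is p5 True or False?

Suppose p5 = false.
(p6) alone gives p6 = true.
(p4) alone gives p4 = true.
(p1) alone gives p1 = true.
But (!p1) is also a unit clause — contradiction.
So every satisfying assignment has p5 = True.

True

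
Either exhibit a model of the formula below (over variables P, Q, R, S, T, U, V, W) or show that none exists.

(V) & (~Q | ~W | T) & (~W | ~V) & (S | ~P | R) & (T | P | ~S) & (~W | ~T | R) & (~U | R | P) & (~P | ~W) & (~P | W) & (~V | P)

UNSATISFIABLE

Unit clause (V) forces V = 1.
Unit clause (~W) forces W = 0.
Unit clause (~P) forces P = 0.
Now (P) is unsatisfied and unit — conflict.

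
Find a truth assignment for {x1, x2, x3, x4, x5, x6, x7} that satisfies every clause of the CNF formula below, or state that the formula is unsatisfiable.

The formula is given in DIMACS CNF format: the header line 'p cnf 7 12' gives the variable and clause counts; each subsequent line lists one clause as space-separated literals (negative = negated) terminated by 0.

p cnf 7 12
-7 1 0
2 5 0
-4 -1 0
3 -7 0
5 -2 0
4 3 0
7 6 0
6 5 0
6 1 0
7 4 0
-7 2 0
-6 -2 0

x1 ↦ True,  x2 ↦ True,  x3 ↦ True,  x4 ↦ False,  x5 ↦ True,  x6 ↦ False,  x7 ↦ True

Try x7 = True.
The clause (x1) is unit, so x1 = True.
The clause (¬x4) is unit, so x4 = False.
The clause (x3) is unit, so x3 = True.
The clause (x2) is unit, so x2 = True.
The clause (x5) is unit, so x5 = True.
The clause (¬x6) is unit, so x6 = False.
Every clause now holds.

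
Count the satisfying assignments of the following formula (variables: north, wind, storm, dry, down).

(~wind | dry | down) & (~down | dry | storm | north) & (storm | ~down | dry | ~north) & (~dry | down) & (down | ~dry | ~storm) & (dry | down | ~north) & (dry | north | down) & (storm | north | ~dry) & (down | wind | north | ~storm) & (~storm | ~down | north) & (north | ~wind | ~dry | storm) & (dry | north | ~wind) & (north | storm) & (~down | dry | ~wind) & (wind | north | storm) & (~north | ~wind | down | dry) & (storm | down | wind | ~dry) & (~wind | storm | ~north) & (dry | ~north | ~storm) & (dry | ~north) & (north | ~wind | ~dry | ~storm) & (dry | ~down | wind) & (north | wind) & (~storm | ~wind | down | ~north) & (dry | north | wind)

There are 2^5 = 32 truth assignments over (north, wind, storm, dry, down).
Split on storm. With storm = 1, the clauses containing storm are satisfied and ~storm drops from the rest; 2 of the 2^4 = 16 assignments to the other variables satisfy what remains.
With storm = 0, by the same count on the reduced clause set, 1 assignment works.
(One model: north=T, wind=F, storm=F, dry=T, down=T.)
Total: 2 + 1 = 3.

3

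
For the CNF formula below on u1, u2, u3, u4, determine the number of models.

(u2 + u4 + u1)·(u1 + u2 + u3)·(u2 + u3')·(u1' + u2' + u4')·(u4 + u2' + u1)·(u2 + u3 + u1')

4

There are 2^4 = 16 truth assignments over (u1, u2, u3, u4).
Check each against the 6 clauses (columns in the order u1, u2, u3, u4):
  F F F F  ✗ fails (u2 + u4 + u1)
  F F F T  ✗ fails (u1 + u2 + u3)
  F F T F  ✗ fails (u2 + u4 + u1)
  F F T T  ✗ fails (u2 + u3')
  F T F F  ✗ fails (u4 + u2' + u1)
  F T F T  ✓ satisfies all
  F T T F  ✗ fails (u4 + u2' + u1)
  F T T T  ✓ satisfies all
  T F F F  ✗ fails (u2 + u3 + u1')
  T F F T  ✗ fails (u2 + u3 + u1')
  T F T F  ✗ fails (u2 + u3')
  T F T T  ✗ fails (u2 + u3')
  T T F F  ✓ satisfies all
  T T F T  ✗ fails (u1' + u2' + u4')
  T T T F  ✓ satisfies all
  T T T T  ✗ fails (u1' + u2' + u4')
4 of the 16 rows are models.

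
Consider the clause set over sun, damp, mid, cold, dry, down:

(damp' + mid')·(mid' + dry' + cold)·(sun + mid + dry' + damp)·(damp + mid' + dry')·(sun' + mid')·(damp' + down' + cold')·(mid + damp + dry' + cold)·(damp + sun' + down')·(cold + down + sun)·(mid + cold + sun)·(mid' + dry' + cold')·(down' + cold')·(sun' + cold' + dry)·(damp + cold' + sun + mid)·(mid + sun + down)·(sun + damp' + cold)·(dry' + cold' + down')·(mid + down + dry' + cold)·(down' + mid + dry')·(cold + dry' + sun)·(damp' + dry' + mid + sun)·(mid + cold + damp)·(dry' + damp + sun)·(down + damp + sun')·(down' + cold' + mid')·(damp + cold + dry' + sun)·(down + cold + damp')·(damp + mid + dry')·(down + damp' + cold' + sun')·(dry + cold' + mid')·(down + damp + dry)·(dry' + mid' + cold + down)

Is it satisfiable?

Suppose damp = 0.
Suppose mid = 1.
(dry') alone gives dry = 0.
(sun') alone gives sun = 0.
(cold') alone gives cold = 0.
(down) alone gives down = 1.
All clauses are satisfied.
A satisfying assignment: sun: 0; damp: 0; mid: 1; cold: 0; dry: 0; down: 1.

Satisfiable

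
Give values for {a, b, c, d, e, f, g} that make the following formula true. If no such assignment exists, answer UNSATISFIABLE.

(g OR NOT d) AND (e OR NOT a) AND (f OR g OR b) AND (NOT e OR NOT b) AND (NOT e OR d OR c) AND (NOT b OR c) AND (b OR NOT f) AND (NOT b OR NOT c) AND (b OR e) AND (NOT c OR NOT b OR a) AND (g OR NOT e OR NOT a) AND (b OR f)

Try g = true.
Try e = true.
(NOT b) alone gives b = false.
(NOT f) alone gives f = false.
But (f) is also a unit clause — contradiction.
Undo e and try e = false.
(NOT a) alone gives a = false.
(b) alone gives b = true.
(c) alone gives c = true.
But (NOT c) is also a unit clause — contradiction.
Both values of e lead to a conflict.
Undo g and try g = false.
(NOT d) alone gives d = false.
Try e = true.
(NOT b) alone gives b = false.
(f) alone gives f = true.
But (NOT f) is also a unit clause — contradiction.
Undo e and try e = false.
(NOT a) alone gives a = false.
(b) alone gives b = true.
(c) alone gives c = true.
But (NOT c) is also a unit clause — contradiction.
Both values of e lead to a conflict.
Both values of g lead to a conflict.

UNSATISFIABLE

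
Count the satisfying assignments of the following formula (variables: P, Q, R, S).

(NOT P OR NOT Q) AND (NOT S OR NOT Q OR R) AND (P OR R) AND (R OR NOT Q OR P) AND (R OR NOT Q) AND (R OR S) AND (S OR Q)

5

There are 2^4 = 16 truth assignments over (P, Q, R, S).
Check each against the 7 clauses (columns in the order P, Q, R, S):
  F F F F  ✗ fails (P OR R)
  F F F T  ✗ fails (P OR R)
  F F T F  ✗ fails (S OR Q)
  F F T T  ✓ satisfies all
  F T F F  ✗ fails (P OR R)
  F T F T  ✗ fails (NOT S OR NOT Q OR R)
  F T T F  ✓ satisfies all
  F T T T  ✓ satisfies all
  T F F F  ✗ fails (R OR S)
  T F F T  ✓ satisfies all
  T F T F  ✗ fails (S OR Q)
  T F T T  ✓ satisfies all
  T T F F  ✗ fails (NOT P OR NOT Q)
  T T F T  ✗ fails (NOT P OR NOT Q)
  T T T F  ✗ fails (NOT P OR NOT Q)
  T T T T  ✗ fails (NOT P OR NOT Q)
5 of the 16 rows are models.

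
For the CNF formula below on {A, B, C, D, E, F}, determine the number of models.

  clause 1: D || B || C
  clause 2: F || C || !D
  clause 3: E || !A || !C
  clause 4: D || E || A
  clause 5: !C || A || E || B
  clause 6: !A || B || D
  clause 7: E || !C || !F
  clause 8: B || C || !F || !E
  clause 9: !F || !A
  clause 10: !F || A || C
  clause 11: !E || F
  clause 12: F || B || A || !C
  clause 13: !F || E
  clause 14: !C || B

4

There are 2^6 = 64 truth assignments over (A, B, C, D, E, F).
Split on D. With D = true, the clauses containing D are satisfied and !D drops from the rest; 2 of the 2^5 = 32 assignments to the other variables satisfy what remains.
With D = false, by the same count on the reduced clause set, 2 assignments work.
(One model: A=F, B=T, C=T, D=F, E=T, F=T.)
Total: 2 + 2 = 4.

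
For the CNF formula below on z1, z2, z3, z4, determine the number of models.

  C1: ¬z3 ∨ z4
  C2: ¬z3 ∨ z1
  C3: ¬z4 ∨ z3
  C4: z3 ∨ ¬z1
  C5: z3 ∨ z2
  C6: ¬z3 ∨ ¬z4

There are 2^4 = 16 truth assignments over (z1, z2, z3, z4).
Split on z1. With z1 = True, the clauses containing z1 are satisfied and ¬z1 drops from the rest; 0 of the 2^3 = 8 assignments to the other variables satisfy what remains.
With z1 = False, by the same count on the reduced clause set, 1 assignment works.
Total: 0 + 1 = 1.

1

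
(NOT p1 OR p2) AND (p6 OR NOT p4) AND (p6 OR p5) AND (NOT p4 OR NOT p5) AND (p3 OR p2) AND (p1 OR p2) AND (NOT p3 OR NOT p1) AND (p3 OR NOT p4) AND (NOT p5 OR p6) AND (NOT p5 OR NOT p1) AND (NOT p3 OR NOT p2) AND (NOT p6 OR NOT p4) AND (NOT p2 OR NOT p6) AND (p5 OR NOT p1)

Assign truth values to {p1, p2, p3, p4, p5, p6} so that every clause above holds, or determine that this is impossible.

Try p1 = false.
The clause (p2) is unit, so p2 = true.
The clause (NOT p3) is unit, so p3 = false.
The clause (NOT p4) is unit, so p4 = false.
The clause (NOT p6) is unit, so p6 = false.
The clause (p5) is unit, so p5 = true.
Now (NOT p5) is unsatisfied and unit — conflict.
So p1 must be the other value — set p1 = true.
The clause (p2) is unit, so p2 = true.
The clause (NOT p3) is unit, so p3 = false.
The clause (NOT p4) is unit, so p4 = false.
The clause (NOT p5) is unit, so p5 = false.
Now (p5) is unsatisfied and unit — conflict.
Neither p1 = true nor p1 = false works.

UNSATISFIABLE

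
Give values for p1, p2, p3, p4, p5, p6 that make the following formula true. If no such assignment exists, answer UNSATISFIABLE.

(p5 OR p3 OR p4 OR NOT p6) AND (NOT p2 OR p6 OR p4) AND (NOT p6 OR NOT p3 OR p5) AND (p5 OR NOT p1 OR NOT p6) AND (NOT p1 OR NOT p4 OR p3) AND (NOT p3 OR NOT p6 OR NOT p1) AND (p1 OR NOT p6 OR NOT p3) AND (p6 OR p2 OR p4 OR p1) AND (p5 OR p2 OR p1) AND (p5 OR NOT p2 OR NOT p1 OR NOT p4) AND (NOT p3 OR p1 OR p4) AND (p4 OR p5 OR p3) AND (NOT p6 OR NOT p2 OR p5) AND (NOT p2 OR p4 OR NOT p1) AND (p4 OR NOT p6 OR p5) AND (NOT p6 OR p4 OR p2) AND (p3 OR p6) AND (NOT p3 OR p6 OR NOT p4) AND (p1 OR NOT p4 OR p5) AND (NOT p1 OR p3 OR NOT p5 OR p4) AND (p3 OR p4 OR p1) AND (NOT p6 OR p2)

p1=true; p2=false; p3=true; p4=false; p5=true; p6=false

Try p3 = true.
Try p6 = false.
From the singleton clause (NOT p4), p4 = false.
From the singleton clause (NOT p2), p2 = false.
From the singleton clause (p1), p1 = true.
All clauses hold; p5 can take either value.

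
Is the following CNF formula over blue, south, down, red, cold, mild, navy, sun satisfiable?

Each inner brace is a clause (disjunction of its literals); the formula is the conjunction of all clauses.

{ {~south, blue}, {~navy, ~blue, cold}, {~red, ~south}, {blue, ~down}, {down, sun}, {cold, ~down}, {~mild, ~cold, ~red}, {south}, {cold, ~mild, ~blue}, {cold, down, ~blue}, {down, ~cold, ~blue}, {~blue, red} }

(south) alone gives south = 1.
(blue) alone gives blue = 1.
(~red) alone gives red = 0.
Now (red) is unsatisfied and unit — conflict.
No assignment satisfies every clause.

No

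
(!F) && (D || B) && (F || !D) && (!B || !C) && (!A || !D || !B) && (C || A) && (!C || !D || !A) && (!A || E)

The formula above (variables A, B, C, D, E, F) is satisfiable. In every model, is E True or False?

True

Suppose E = false.
The clause (!F) is unit, so F = false.
The clause (!D) is unit, so D = false.
The clause (B) is unit, so B = true.
The clause (!C) is unit, so C = false.
The clause (A) is unit, so A = true.
That conflicts with the unit clause (!A).
So every satisfying assignment has E = True.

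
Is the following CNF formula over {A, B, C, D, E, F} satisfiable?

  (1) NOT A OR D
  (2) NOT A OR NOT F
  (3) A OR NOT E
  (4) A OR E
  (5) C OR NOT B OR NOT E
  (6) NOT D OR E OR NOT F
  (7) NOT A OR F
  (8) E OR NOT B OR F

No

Try A = false.
The clause (NOT E) is unit, so E = false.
But (E) is also a unit clause — contradiction.
So A must be the other value — set A = true.
The clause (D) is unit, so D = true.
The clause (NOT F) is unit, so F = false.
But (F) is also a unit clause — contradiction.
Both values of A lead to a conflict.
No assignment satisfies every clause.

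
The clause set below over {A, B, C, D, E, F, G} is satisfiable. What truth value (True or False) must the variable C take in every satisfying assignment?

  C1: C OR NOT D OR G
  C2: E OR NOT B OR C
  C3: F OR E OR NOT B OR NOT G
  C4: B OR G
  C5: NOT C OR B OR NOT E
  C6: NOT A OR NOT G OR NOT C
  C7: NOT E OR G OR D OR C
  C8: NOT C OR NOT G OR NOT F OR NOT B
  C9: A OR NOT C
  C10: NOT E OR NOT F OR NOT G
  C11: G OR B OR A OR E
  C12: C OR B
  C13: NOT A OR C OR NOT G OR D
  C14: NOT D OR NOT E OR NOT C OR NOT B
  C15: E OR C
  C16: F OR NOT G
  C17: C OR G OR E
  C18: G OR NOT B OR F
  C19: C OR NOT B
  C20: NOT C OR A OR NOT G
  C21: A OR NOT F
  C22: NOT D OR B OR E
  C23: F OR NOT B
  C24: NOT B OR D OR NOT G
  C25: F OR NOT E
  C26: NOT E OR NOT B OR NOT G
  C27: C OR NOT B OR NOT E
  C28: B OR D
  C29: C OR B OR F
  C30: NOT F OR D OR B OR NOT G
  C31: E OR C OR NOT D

True

Suppose C = false.
The clause (B) is unit, so B = true.
Now (NOT B) is unsatisfied and unit — conflict.
So every satisfying assignment has C = True.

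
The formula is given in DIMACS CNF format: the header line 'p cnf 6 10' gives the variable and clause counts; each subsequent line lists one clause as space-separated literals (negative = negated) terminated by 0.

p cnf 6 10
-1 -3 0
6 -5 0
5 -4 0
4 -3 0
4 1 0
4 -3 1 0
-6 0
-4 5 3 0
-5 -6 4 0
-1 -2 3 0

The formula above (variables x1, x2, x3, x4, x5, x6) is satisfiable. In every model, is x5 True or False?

False

Suppose x5 = True.
From the singleton clause (x6), x6 = True.
Now (¬x6) is unsatisfied and unit — conflict.
So every satisfying assignment has x5 = False.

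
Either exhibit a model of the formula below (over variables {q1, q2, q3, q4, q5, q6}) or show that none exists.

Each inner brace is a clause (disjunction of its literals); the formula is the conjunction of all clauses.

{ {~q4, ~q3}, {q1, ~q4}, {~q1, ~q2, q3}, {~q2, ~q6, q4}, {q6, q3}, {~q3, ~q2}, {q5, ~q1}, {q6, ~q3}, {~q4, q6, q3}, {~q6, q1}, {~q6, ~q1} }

Suppose q4 = 0.
Suppose q2 = 0.
Suppose q6 = 1.
(q1) alone gives q1 = 1.
Now (~q1) is unsatisfied and unit — conflict.
Backtrack on q6: now try q6 = 0.
(q3) alone gives q3 = 1.
Now (~q3) is unsatisfied and unit — conflict.
Both values of q6 lead to a conflict.
Backtrack on q2: now try q2 = 1.
(~q6) alone gives q6 = 0.
(q3) alone gives q3 = 1.
Now (~q3) is unsatisfied and unit — conflict.
Both values of q2 lead to a conflict.
Backtrack on q4: now try q4 = 1.
(~q3) alone gives q3 = 0.
(q1) alone gives q1 = 1.
(~q2) alone gives q2 = 0.
(q6) alone gives q6 = 1.
Now (~q6) is unsatisfied and unit — conflict.
Both values of q4 lead to a conflict.

UNSATISFIABLE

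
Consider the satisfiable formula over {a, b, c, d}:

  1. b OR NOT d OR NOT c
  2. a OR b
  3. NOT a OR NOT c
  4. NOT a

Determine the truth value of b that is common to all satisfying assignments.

True

Suppose b = false.
The clause (a) is unit, so a = true.
That conflicts with the unit clause (NOT a).
So every satisfying assignment has b = True.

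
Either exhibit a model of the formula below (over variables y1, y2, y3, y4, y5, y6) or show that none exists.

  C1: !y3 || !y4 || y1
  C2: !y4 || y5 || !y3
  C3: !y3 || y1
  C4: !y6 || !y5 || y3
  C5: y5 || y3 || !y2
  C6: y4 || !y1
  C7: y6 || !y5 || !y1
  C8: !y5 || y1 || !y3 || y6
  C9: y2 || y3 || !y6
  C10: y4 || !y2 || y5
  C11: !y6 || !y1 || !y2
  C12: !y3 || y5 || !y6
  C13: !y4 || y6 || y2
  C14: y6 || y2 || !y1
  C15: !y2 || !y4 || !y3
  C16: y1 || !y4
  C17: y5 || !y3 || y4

Try y3 = false.
Try y6 = false.
Try y5 = true.
Unit clause (!y1) forces y1 = false.
Unit clause (!y4) forces y4 = false.
All clauses hold; y2 can take either value.

y1 ↦ false,  y2 ↦ true,  y3 ↦ false,  y4 ↦ false,  y5 ↦ true,  y6 ↦ false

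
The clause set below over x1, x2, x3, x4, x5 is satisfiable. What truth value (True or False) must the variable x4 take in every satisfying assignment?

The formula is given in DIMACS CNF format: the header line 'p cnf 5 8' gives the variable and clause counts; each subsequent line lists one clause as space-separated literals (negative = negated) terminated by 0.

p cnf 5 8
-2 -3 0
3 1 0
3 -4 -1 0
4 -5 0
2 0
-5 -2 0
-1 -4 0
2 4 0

Suppose x4 = True.
The clause (x2) is unit, so x2 = True.
The clause (¬x3) is unit, so x3 = False.
The clause (x1) is unit, so x1 = True.
Now (¬x1) is unsatisfied and unit — conflict.
So every satisfying assignment has x4 = False.

False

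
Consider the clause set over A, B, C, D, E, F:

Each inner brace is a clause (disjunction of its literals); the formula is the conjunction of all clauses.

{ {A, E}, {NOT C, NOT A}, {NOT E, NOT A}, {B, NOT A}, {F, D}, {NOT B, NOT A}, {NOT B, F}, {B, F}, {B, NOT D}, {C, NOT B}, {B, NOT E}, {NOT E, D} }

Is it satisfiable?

Case A = false:
(E) alone gives E = true.
(B) alone gives B = true.
(F) alone gives F = true.
(C) alone gives C = true.
(D) alone gives D = true.
This assignment satisfies each clause.
A satisfying assignment: A ↦ false,  B ↦ true,  C ↦ true,  D ↦ true,  E ↦ true,  F ↦ true.

Yes, satisfiable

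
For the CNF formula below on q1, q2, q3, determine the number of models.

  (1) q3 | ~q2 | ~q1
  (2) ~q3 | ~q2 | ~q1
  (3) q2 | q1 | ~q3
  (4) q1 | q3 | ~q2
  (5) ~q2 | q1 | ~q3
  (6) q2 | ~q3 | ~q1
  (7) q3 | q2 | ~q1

There are 2^3 = 8 truth assignments over (q1, q2, q3).
Check each against the 7 clauses (columns in the order q1, q2, q3):
  F F F  ✓ satisfies all
  F F T  ✗ fails (q2 | q1 | ~q3)
  F T F  ✗ fails (q1 | q3 | ~q2)
  F T T  ✗ fails (~q2 | q1 | ~q3)
  T F F  ✗ fails (q3 | q2 | ~q1)
  T F T  ✗ fails (q2 | ~q3 | ~q1)
  T T F  ✗ fails (q3 | ~q2 | ~q1)
  T T T  ✗ fails (~q3 | ~q2 | ~q1)
1 of the 8 rows is a model.

1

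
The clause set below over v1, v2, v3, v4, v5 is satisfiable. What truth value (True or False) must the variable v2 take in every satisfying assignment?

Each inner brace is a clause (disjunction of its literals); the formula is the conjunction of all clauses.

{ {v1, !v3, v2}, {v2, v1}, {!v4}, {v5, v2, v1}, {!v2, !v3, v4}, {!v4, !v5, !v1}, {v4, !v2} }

Suppose v2 = true.
The clause (!v4) is unit, so v4 = false.
That conflicts with the unit clause (v4).
So every satisfying assignment has v2 = False.

False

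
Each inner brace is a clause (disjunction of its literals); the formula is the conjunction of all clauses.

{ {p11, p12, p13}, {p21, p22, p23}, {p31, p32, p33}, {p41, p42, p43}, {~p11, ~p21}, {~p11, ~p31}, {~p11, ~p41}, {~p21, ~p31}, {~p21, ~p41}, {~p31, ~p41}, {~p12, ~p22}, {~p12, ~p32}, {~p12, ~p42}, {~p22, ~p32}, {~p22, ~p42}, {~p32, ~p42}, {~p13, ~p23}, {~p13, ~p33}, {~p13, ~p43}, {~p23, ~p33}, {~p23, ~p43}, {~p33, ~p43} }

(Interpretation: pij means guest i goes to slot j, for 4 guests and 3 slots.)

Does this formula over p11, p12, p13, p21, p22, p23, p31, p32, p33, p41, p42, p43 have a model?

No

Try p11 = 0.
Try p12 = 1.
From the singleton clause (~p22), p22 = 0.
From the singleton clause (~p32), p32 = 0.
From the singleton clause (~p42), p42 = 0.
Try p21 = 1.
From the singleton clause (~p31), p31 = 0.
From the singleton clause (p33), p33 = 1.
From the singleton clause (~p41), p41 = 0.
From the singleton clause (p43), p43 = 1.
But (~p43) is also a unit clause — contradiction.
Undo p21 and try p21 = 0.
From the singleton clause (p23), p23 = 1.
From the singleton clause (~p13), p13 = 0.
From the singleton clause (~p33), p33 = 0.
From the singleton clause (p31), p31 = 1.
From the singleton clause (~p41), p41 = 0.
From the singleton clause (p43), p43 = 1.
But (~p43) is also a unit clause — contradiction.
Either choice for p21 ends in contradiction.
Undo p12 and try p12 = 0.
From the singleton clause (p13), p13 = 1.
From the singleton clause (~p23), p23 = 0.
From the singleton clause (~p33), p33 = 0.
From the singleton clause (~p43), p43 = 0.
Try p21 = 1.
From the singleton clause (~p31), p31 = 0.
From the singleton clause (p32), p32 = 1.
From the singleton clause (~p41), p41 = 0.
From the singleton clause (p42), p42 = 1.
But (~p42) is also a unit clause — contradiction.
Undo p21 and try p21 = 0.
From the singleton clause (p22), p22 = 1.
From the singleton clause (~p32), p32 = 0.
From the singleton clause (p31), p31 = 1.
From the singleton clause (~p41), p41 = 0.
From the singleton clause (p42), p42 = 1.
But (~p42) is also a unit clause — contradiction.
Either choice for p21 ends in contradiction.
Either choice for p12 ends in contradiction.
Undo p11 and try p11 = 1.
From the singleton clause (~p21), p21 = 0.
From the singleton clause (~p31), p31 = 0.
From the singleton clause (~p41), p41 = 0.
Try p22 = 1.
From the singleton clause (~p12), p12 = 0.
From the singleton clause (~p32), p32 = 0.
From the singleton clause (p33), p33 = 1.
From the singleton clause (~p42), p42 = 0.
From the singleton clause (p43), p43 = 1.
But (~p43) is also a unit clause — contradiction.
Undo p22 and try p22 = 0.
From the singleton clause (p23), p23 = 1.
From the singleton clause (~p13), p13 = 0.
From the singleton clause (~p33), p33 = 0.
From the singleton clause (p32), p32 = 1.
From the singleton clause (~p12), p12 = 0.
From the singleton clause (~p42), p42 = 0.
From the singleton clause (p43), p43 = 1.
But (~p43) is also a unit clause — contradiction.
Either choice for p22 ends in contradiction.
Either choice for p11 ends in contradiction.
No assignment satisfies every clause.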